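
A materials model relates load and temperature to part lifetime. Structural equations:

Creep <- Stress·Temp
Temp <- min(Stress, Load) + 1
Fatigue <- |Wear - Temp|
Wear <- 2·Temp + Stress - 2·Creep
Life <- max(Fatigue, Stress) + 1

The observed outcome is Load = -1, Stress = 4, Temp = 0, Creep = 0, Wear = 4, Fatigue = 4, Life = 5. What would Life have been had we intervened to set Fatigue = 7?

8

Intervening sets Fatigue = 7 and removes its equation (Fatigue <- |Wear - Temp|).
Life = max(Fatigue, Stress) + 1  [with Fatigue=7, Stress=4]  = 8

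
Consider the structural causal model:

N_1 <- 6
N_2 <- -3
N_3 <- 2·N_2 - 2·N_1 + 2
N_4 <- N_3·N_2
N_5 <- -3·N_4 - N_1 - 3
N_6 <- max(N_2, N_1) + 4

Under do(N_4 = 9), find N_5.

-36

Intervening sets N_4 = 9 and removes its equation (N_4 <- N_3·N_2).
N_5 = -3·N_4 - N_1 - 3  [with N_4=9, N_1=6]  = -36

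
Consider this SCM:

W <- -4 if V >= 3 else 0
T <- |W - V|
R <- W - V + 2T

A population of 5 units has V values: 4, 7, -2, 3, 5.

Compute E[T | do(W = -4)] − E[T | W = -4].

-1.35

do(W=-4) breaks W's dependence on V. With W=-4 fixed, T across the units is 8, 11, 2, 7, 9, mean 7.4.
Observing W=-4 restricts to units where W's equation naturally yields -4: V ∈ {4, 7, 3, 5}. In that subpopulation T = 8, 11, 7, 9, mean 8.75.
Difference = 7.4 − 8.75 = -1.35.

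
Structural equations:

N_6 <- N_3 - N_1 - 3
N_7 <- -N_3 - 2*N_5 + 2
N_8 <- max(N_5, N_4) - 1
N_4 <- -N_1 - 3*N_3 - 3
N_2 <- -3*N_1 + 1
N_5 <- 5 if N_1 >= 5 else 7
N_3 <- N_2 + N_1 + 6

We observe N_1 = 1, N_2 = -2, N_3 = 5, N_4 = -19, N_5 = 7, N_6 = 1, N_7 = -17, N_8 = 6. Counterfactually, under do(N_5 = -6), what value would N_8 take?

-7

do(N_5=-6) replaces the equation N_5 <- 5 if N_1 >= 5 else 7 with the constant N_5 = -6.
N_2 = -3*N_1 + 1  [with N_1=1]  = -2
N_3 = N_2 + N_1 + 6  [with N_2=-2, N_1=1]  = 5
N_4 = -N_1 - 3*N_3 - 3  [with N_1=1, N_3=5]  = -19
N_8 = max(N_5, N_4) - 1  [with N_5=-6, N_4=-19]  = -7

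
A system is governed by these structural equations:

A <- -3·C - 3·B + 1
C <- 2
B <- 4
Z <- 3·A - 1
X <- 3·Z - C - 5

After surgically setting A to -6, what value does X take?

do(A=-6) replaces the equation A <- -3·C - 3·B + 1 with the constant A = -6.
Z = 3·A - 1  [with A=-6]  = -19
X = 3·Z - C - 5  [with Z=-19, C=2]  = -64

-64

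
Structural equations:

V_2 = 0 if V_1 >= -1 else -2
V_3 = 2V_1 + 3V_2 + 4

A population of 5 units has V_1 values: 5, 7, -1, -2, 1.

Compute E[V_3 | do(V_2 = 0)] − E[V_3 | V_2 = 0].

-2

Every unit gets V_2=0 under the intervention. V_3 values become 14, 18, 2, 0, 6; E[V_3|do(V_2=0)] = 8.
E[V_3|V_2=0] averages over only the 4 units with V_2=0 (V_1 = 5, 7, -1, 1): V_3 = 14, 18, 2, 6, mean 10.
Difference = 8 − 10 = -2.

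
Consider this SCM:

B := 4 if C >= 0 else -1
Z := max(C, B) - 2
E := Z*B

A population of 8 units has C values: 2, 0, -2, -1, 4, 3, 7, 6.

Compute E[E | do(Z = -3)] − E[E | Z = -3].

-11.25

do(Z=-3) breaks Z's dependence on C. With Z=-3 fixed, E across the units is -12, -12, 3, 3, -12, -12, -12, -12, mean -8.25.
E[E|Z=-3] averages over only the 2 units with Z=-3 (C = -2, -1): E = 3, 3, mean 3.
Difference = -8.25 − 3 = -11.25.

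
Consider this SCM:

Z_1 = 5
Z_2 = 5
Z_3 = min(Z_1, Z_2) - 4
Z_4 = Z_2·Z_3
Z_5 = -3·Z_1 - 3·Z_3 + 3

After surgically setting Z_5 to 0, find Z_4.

5

The intervention breaks the incoming arrows to Z_5: Z_5 = -3·Z_1 - 3·Z_3 + 3 no longer applies, and Z_5 = 0.
Since Z_4 is not a descendant of the intervened variable, it is unaffected.
Z_3 = min(Z_1, Z_2) - 4  [with Z_1=5, Z_2=5]  = 1
Z_4 = Z_2·Z_3  [with Z_2=5, Z_3=1]  = 5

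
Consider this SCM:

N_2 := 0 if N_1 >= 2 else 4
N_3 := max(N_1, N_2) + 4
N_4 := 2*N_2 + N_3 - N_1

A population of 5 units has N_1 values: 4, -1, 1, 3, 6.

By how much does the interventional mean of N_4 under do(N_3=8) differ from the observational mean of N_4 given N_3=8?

Under do(N_3=8), N_3's equation is replaced by N_3=8 for every unit. Per-unit N_4: 4, 17, 15, 5, 2. Mean = 8.6.
Observing N_3=8 restricts to units where N_3's equation naturally yields 8: N_1 ∈ {4, -1, 1}. In that subpopulation N_4 = 4, 17, 15, mean 12.
Difference = 8.6 − 12 = -3.4.

-3.4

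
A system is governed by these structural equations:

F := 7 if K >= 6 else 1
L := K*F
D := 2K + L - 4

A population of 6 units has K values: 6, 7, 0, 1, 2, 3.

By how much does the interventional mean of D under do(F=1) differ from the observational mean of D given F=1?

Every unit gets F=1 under the intervention. D values become 14, 17, -4, -1, 2, 5; E[D|do(F=1)] = 5.5.
Conditioning on F=1 selects the 4 unit(s) with K ∈ {0, 1, 2, 3}. Their D values: -4, -1, 2, 5. Mean = 0.5.
Difference = 5.5 − 0.5 = 5.

5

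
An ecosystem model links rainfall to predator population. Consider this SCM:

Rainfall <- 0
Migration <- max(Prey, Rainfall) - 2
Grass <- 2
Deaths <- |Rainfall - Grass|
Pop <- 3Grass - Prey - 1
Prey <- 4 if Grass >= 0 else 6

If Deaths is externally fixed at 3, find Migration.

Intervening sets Deaths = 3 and removes its equation (Deaths <- |Rainfall - Grass|).
No directed path runs from Deaths to Migration, so Migration keeps its natural value.
Prey = 4 if Grass >= 0 else 6  [with Grass=2]  = 4
Migration = max(Prey, Rainfall) - 2  [with Prey=4, Rainfall=0]  = 2

2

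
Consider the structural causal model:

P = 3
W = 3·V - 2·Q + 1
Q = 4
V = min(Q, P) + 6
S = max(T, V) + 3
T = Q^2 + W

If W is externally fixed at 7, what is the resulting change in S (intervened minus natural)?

Under do(W=7), the mechanism W = 3·V - 2·Q + 1 is discarded; W is fixed at 7.
V = min(Q, P) + 6  [with Q=4, P=3]  = 9
T = Q^2 + W  [with Q=4, W=7]  = 23
S = max(T, V) + 3  [with T=23, V=9]  = 26
Without intervention: V = min(Q, P) + 6  [with Q=4, P=3]  = 9; W = 3·V - 2·Q + 1  [with V=9, Q=4]  = 20; T = Q^2 + W  [with Q=4, W=20]  = 36; S = max(T, V) + 3  [with T=36, V=9]  = 39.
Change = 26 − 39 = -13.

-13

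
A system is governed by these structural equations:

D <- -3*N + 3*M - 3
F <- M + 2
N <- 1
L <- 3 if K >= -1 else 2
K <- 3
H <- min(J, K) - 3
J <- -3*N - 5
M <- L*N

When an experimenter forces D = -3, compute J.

The intervention breaks the incoming arrows to D: D <- -3*N + 3*M - 3 no longer applies, and D = -3.
J is not downstream of the intervention, so its value is determined by the original equations.
J = -3*N - 5  [with N=1]  = -8

-8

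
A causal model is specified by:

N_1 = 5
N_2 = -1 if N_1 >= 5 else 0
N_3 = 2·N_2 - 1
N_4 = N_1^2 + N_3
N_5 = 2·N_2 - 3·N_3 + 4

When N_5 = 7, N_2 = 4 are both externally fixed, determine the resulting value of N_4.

32

Setting N_5 = 7, N_2 = 4 by intervention discards those variables' equations.
N_3 = 2·N_2 - 1  [with N_2=4]  = 7
N_4 = N_1^2 + N_3  [with N_1=5, N_3=7]  = 32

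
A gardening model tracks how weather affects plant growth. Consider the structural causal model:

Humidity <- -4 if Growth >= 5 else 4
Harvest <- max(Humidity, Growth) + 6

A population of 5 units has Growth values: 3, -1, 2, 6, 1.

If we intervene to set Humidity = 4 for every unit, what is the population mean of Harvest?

Every unit gets Humidity=4 under the intervention. Harvest values become 10, 10, 10, 12, 10; E[Harvest|do(Humidity=4)] = 10.4.

10.4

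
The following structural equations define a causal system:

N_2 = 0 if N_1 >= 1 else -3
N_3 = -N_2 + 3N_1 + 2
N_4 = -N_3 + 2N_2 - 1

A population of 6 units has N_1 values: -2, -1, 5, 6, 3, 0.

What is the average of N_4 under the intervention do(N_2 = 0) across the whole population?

do(N_2=0) breaks N_2's dependence on N_1. With N_2=0 fixed, N_4 across the units is 3, 0, -18, -21, -12, -3, mean -8.5.

-8.5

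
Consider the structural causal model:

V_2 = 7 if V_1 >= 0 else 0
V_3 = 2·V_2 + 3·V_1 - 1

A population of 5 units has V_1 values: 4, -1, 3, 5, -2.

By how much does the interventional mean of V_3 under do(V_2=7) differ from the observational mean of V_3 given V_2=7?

-6.6

do(V_2=7) breaks V_2's dependence on V_1. With V_2=7 fixed, V_3 across the units is 25, 10, 22, 28, 7, mean 18.4.
Observing V_2=7 restricts to units where V_2's equation naturally yields 7: V_1 ∈ {4, 3, 5}. In that subpopulation V_3 = 25, 22, 28, mean 25.
Difference = 18.4 − 25 = -6.6.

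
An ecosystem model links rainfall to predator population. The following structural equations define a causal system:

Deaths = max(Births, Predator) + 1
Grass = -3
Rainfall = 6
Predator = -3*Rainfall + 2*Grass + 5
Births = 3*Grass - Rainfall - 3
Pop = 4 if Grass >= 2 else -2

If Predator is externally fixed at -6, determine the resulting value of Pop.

The intervention breaks the incoming arrows to Predator: Predator = -3*Rainfall + 2*Grass + 5 no longer applies, and Predator = -6.
No directed path runs from Predator to Pop, so Pop keeps its natural value.
Pop = 4 if Grass >= 2 else -2  [with Grass=-3]  = -2

-2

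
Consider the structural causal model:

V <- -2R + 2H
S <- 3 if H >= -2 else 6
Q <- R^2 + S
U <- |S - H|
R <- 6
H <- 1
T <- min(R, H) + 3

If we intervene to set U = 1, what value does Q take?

Intervening sets U = 1 and removes its equation (U <- |S - H|).
No directed path runs from U to Q, so Q keeps its natural value.
S = 3 if H >= -2 else 6  [with H=1]  = 3
Q = R^2 + S  [with R=6, S=3]  = 39

39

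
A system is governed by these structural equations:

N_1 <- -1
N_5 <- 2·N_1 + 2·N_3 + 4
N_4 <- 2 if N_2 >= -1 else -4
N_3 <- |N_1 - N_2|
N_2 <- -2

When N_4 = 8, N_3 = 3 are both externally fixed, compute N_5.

8

The joint intervention fixes N_4 = 8, N_3 = 3, removing each variable's own equation.
N_5 = 2·N_1 + 2·N_3 + 4  [with N_1=-1, N_3=3]  = 8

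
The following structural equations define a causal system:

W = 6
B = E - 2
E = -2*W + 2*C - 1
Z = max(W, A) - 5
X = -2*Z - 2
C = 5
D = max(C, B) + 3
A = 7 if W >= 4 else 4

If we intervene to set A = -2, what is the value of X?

-4

The intervention breaks the incoming arrows to A: A = 7 if W >= 4 else 4 no longer applies, and A = -2.
Z = max(W, A) - 5  [with W=6, A=-2]  = 1
X = -2*Z - 2  [with Z=1]  = -4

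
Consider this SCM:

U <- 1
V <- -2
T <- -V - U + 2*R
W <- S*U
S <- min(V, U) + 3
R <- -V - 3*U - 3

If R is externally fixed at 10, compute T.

21

The intervention breaks the incoming arrows to R: R <- -V - 3*U - 3 no longer applies, and R = 10.
T = -V - U + 2*R  [with V=-2, U=1, R=10]  = 21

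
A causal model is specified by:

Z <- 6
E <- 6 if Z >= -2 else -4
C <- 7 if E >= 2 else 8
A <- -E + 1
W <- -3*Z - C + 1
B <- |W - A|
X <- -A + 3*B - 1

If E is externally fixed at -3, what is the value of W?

do(E=-3) replaces the equation E <- 6 if Z >= -2 else -4 with the constant E = -3.
C = 7 if E >= 2 else 8  [with E=-3]  = 8
W = -3*Z - C + 1  [with Z=6, C=8]  = -25

-25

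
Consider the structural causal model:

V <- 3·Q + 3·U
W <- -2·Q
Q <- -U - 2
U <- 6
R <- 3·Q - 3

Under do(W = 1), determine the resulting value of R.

The intervention breaks the incoming arrows to W: W <- -2·Q no longer applies, and W = 1.
Since R is not a descendant of the intervened variable, it is unaffected.
Q = -U - 2  [with U=6]  = -8
R = 3·Q - 3  [with Q=-8]  = -27

-27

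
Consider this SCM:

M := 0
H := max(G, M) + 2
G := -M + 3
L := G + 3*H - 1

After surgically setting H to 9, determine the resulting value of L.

29

The intervention breaks the incoming arrows to H: H := max(G, M) + 2 no longer applies, and H = 9.
G = -M + 3  [with M=0]  = 3
L = G + 3*H - 1  [with G=3, H=9]  = 29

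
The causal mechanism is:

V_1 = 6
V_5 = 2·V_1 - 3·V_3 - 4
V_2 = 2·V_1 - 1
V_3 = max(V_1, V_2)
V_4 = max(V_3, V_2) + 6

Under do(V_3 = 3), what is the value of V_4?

The intervention breaks the incoming arrows to V_3: V_3 = max(V_1, V_2) no longer applies, and V_3 = 3.
V_2 = 2·V_1 - 1  [with V_1=6]  = 11
V_4 = max(V_3, V_2) + 6  [with V_3=3, V_2=11]  = 17

17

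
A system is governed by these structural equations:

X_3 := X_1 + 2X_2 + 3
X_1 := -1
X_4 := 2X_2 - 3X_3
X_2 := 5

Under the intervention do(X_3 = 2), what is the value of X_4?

The intervention breaks the incoming arrows to X_3: X_3 := X_1 + 2X_2 + 3 no longer applies, and X_3 = 2.
X_4 = 2X_2 - 3X_3  [with X_2=5, X_3=2]  = 4

4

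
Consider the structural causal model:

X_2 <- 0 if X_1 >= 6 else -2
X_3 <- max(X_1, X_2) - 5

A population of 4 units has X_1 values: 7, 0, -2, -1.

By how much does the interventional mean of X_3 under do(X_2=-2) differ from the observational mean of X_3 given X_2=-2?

2

Every unit gets X_2=-2 under the intervention. X_3 values become 2, -5, -7, -6; E[X_3|do(X_2=-2)] = -4.
Observing X_2=-2 restricts to units where X_2's equation naturally yields -2: X_1 ∈ {0, -2, -1}. In that subpopulation X_3 = -5, -7, -6, mean -6.
Difference = -4 − (-6) = 2.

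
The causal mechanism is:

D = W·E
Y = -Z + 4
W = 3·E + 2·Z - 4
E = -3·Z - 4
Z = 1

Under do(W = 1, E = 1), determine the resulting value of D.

1

Setting W = 1, E = 1 by intervention discards those variables' equations.
D = W·E  [with W=1, E=1]  = 1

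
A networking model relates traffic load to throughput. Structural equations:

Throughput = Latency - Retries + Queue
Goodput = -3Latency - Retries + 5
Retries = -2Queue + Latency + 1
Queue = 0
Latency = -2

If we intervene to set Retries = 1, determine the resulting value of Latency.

-2

Under do(Retries=1), the mechanism Retries = -2Queue + Latency + 1 is discarded; Retries is fixed at 1.
Latency is not downstream of the intervention, so its value is determined by the original equations.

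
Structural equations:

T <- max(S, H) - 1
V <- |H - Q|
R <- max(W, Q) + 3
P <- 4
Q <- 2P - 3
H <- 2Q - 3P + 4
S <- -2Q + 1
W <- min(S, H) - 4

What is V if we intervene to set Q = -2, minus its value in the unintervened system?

7

Under do(Q=-2), the mechanism Q <- 2P - 3 is discarded; Q is fixed at -2.
H = 2Q - 3P + 4  [with Q=-2, P=4]  = -12
V = |H - Q|  [with H=-12, Q=-2]  = 10
Without intervention: Q = 2P - 3  [with P=4]  = 5; H = 2Q - 3P + 4  [with Q=5, P=4]  = 2; V = |H - Q|  [with H=2, Q=5]  = 3.
Change = 10 − 3 = 7.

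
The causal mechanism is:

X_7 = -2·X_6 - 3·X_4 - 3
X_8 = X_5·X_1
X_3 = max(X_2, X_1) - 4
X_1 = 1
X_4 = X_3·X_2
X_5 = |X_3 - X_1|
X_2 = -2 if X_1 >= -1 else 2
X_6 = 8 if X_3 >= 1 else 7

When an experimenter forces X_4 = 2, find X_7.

The intervention breaks the incoming arrows to X_4: X_4 = X_3·X_2 no longer applies, and X_4 = 2.
X_2 = -2 if X_1 >= -1 else 2  [with X_1=1]  = -2
X_3 = max(X_2, X_1) - 4  [with X_2=-2, X_1=1]  = -3
X_6 = 8 if X_3 >= 1 else 7  [with X_3=-3]  = 7
X_7 = -2·X_6 - 3·X_4 - 3  [with X_6=7, X_4=2]  = -23

-23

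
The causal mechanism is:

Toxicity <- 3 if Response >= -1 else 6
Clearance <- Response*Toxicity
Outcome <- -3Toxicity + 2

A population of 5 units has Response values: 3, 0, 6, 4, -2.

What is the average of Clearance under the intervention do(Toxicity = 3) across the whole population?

Under do(Toxicity=3), Toxicity's equation is replaced by Toxicity=3 for every unit. Per-unit Clearance: 9, 0, 18, 12, -6. Mean = 6.6.

6.6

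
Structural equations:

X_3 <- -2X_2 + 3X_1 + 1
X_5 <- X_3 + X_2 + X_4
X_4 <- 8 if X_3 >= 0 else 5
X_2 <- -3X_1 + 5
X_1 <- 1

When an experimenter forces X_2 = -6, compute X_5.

18

do(X_2=-6) replaces the equation X_2 <- -3X_1 + 5 with the constant X_2 = -6.
X_3 = -2X_2 + 3X_1 + 1  [with X_2=-6, X_1=1]  = 16
X_4 = 8 if X_3 >= 0 else 5  [with X_3=16]  = 8
X_5 = X_3 + X_2 + X_4  [with X_3=16, X_2=-6, X_4=8]  = 18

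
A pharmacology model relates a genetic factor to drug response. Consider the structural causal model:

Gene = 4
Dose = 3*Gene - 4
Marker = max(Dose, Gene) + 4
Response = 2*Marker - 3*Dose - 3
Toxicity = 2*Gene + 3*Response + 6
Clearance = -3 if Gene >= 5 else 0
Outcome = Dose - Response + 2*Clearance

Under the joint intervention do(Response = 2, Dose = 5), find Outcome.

3

Under do(Response = 2, Dose = 5), each intervened variable's structural equation is replaced by its fixed value.
Clearance = -3 if Gene >= 5 else 0  [with Gene=4]  = 0
Outcome = Dose - Response + 2*Clearance  [with Dose=5, Response=2, Clearance=0]  = 3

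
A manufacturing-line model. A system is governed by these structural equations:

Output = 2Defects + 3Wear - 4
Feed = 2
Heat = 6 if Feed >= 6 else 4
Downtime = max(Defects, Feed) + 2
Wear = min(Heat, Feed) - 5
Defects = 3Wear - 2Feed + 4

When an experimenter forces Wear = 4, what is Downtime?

The intervention breaks the incoming arrows to Wear: Wear = min(Heat, Feed) - 5 no longer applies, and Wear = 4.
Defects = 3Wear - 2Feed + 4  [with Wear=4, Feed=2]  = 12
Downtime = max(Defects, Feed) + 2  [with Defects=12, Feed=2]  = 14

14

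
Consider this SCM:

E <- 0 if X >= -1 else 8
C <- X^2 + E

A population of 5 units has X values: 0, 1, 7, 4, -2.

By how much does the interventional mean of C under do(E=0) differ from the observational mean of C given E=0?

The intervention sets E=0 in all 5 units regardless of X. Recomputing C per unit gives 0, 1, 49, 16, 4; average 14.
Observing E=0 restricts to units where E's equation naturally yields 0: X ∈ {0, 1, 7, 4}. In that subpopulation C = 0, 1, 49, 16, mean 16.5.
Difference = 14 − 16.5 = -2.5.

-2.5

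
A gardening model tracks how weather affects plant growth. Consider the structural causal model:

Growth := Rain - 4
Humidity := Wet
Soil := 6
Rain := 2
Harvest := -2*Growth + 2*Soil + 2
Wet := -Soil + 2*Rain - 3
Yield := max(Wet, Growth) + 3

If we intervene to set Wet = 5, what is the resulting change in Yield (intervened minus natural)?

The intervention breaks the incoming arrows to Wet: Wet := -Soil + 2*Rain - 3 no longer applies, and Wet = 5.
Growth = Rain - 4  [with Rain=2]  = -2
Yield = max(Wet, Growth) + 3  [with Wet=5, Growth=-2]  = 8
Without intervention: Wet = -Soil + 2*Rain - 3  [with Soil=6, Rain=2]  = -5; Growth = Rain - 4  [with Rain=2]  = -2; Yield = max(Wet, Growth) + 3  [with Wet=-5, Growth=-2]  = 1.
Change = 8 − 1 = 7.

7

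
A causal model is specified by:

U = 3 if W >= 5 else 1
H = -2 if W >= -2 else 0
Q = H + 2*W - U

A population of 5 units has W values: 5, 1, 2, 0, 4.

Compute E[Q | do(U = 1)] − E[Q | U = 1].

do(U=1) breaks U's dependence on W. With U=1 fixed, Q across the units is 7, -1, 1, -3, 5, mean 1.8.
E[Q|U=1] averages over only the 4 units with U=1 (W = 1, 2, 0, 4): Q = -1, 1, -3, 5, mean 0.5.
Difference = 1.8 − 0.5 = 1.3.

1.3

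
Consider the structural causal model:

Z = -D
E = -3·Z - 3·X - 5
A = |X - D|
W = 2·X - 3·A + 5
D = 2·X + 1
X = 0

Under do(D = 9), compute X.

0

Under do(D=9), the mechanism D = 2·X + 1 is discarded; D is fixed at 9.
X is not downstream of the intervention, so its value is determined by the original equations.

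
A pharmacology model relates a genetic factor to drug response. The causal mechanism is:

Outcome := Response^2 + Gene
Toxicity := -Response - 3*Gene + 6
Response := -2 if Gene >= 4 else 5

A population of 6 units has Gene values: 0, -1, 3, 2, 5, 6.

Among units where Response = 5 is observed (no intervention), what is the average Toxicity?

-2

E[Toxicity|Response=5] averages over only the 4 units with Response=5 (Gene = 0, -1, 3, 2): Toxicity = 1, 4, -8, -5, mean -2.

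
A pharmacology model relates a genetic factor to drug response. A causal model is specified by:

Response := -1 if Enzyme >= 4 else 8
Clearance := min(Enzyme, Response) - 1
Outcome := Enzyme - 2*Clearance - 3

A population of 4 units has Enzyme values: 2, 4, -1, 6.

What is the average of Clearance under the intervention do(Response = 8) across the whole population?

The intervention sets Response=8 in all 4 units regardless of Enzyme. Recomputing Clearance per unit gives 1, 3, -2, 5; average 1.75.

1.75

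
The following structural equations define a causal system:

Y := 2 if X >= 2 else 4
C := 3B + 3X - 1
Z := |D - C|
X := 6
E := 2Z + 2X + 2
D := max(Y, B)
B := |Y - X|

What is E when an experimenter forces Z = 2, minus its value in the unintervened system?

Intervening sets Z = 2 and removes its equation (Z := |D - C|).
E = 2Z + 2X + 2  [with Z=2, X=6]  = 18
Without intervention: Y = 2 if X >= 2 else 4  [with X=6]  = 2; B = |Y - X|  [with Y=2, X=6]  = 4; C = 3B + 3X - 1  [with B=4, X=6]  = 29; D = max(Y, B)  [with Y=2, B=4]  = 4; Z = |D - C|  [with D=4, C=29]  = 25; E = 2Z + 2X + 2  [with Z=25, X=6]  = 64.
Change = 18 − 64 = -46.

-46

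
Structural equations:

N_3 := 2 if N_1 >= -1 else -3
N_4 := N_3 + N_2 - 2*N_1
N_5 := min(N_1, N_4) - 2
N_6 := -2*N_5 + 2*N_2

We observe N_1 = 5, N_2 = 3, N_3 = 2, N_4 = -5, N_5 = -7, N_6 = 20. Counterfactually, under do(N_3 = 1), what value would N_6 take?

The intervention breaks the incoming arrows to N_3: N_3 := 2 if N_1 >= -1 else -3 no longer applies, and N_3 = 1.
N_4 = N_3 + N_2 - 2*N_1  [with N_3=1, N_2=3, N_1=5]  = -6
N_5 = min(N_1, N_4) - 2  [with N_1=5, N_4=-6]  = -8
N_6 = -2*N_5 + 2*N_2  [with N_5=-8, N_2=3]  = 22

22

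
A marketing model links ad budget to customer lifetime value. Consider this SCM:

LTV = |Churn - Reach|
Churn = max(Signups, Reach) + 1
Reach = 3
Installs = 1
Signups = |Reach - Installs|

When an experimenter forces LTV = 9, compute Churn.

4

The intervention breaks the incoming arrows to LTV: LTV = |Churn - Reach| no longer applies, and LTV = 9.
Since Churn is not a descendant of the intervened variable, it is unaffected.
Signups = |Reach - Installs|  [with Reach=3, Installs=1]  = 2
Churn = max(Signups, Reach) + 1  [with Signups=2, Reach=3]  = 4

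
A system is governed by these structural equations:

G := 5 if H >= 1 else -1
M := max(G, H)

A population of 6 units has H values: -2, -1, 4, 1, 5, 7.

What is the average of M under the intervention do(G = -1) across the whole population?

Under do(G=-1), G's equation is replaced by G=-1 for every unit. Per-unit M: -1, -1, 4, 1, 5, 7. Mean = 2.5.

2.5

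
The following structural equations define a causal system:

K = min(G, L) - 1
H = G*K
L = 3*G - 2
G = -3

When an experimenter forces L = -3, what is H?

12

Under do(L=-3), the mechanism L = 3*G - 2 is discarded; L is fixed at -3.
K = min(G, L) - 1  [with G=-3, L=-3]  = -4
H = G*K  [with G=-3, K=-4]  = 12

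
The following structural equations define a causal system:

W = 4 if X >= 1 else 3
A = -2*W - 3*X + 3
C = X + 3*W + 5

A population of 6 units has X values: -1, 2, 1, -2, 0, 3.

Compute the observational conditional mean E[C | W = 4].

E[C|W=4] averages over only the 3 units with W=4 (X = 2, 1, 3): C = 19, 18, 20, mean 19.

19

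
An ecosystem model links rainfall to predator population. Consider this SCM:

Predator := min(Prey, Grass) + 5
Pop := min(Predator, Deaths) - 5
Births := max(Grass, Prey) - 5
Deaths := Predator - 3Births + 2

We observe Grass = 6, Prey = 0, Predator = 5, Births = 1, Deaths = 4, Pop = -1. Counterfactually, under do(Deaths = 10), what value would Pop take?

The intervention breaks the incoming arrows to Deaths: Deaths := Predator - 3Births + 2 no longer applies, and Deaths = 10.
Predator = min(Prey, Grass) + 5  [with Prey=0, Grass=6]  = 5
Pop = min(Predator, Deaths) - 5  [with Predator=5, Deaths=10]  = 0

0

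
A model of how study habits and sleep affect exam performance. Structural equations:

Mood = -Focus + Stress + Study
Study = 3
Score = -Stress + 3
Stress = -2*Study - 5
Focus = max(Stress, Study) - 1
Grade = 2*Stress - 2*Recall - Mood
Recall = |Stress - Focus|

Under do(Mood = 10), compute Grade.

-58

Under do(Mood=10), the mechanism Mood = -Focus + Stress + Study is discarded; Mood is fixed at 10.
Stress = -2*Study - 5  [with Study=3]  = -11
Focus = max(Stress, Study) - 1  [with Stress=-11, Study=3]  = 2
Recall = |Stress - Focus|  [with Stress=-11, Focus=2]  = 13
Grade = 2*Stress - 2*Recall - Mood  [with Stress=-11, Recall=13, Mood=10]  = -58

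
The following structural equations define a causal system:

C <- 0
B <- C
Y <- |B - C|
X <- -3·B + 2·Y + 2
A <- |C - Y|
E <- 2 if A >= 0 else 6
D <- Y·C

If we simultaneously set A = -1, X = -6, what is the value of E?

Setting A = -1, X = -6 by intervention discards those variables' equations.
E = 2 if A >= 0 else 6  [with A=-1]  = 6

6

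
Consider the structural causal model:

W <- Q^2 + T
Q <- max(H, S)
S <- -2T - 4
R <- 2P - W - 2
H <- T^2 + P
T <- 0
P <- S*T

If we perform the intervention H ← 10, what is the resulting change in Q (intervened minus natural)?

10

Intervening sets H = 10 and removes its equation (H <- T^2 + P).
S = -2T - 4  [with T=0]  = -4
Q = max(H, S)  [with H=10, S=-4]  = 10
Without intervention: S = -2T - 4  [with T=0]  = -4; P = S*T  [with S=-4, T=0]  = 0; H = T^2 + P  [with T=0, P=0]  = 0; Q = max(H, S)  [with H=0, S=-4]  = 0.
Change = 10 − 0 = 10.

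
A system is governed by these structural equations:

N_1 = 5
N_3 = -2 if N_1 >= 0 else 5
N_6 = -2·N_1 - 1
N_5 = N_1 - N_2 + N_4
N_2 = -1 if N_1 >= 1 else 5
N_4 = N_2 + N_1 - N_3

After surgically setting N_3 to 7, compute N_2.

Under do(N_3=7), the mechanism N_3 = -2 if N_1 >= 0 else 5 is discarded; N_3 is fixed at 7.
Since N_2 is not a descendant of the intervened variable, it is unaffected.
N_2 = -1 if N_1 >= 1 else 5  [with N_1=5]  = -1

-1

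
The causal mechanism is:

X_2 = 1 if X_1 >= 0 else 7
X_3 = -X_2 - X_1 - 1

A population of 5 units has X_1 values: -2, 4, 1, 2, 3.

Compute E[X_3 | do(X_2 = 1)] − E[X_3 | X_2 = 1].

0.9

Under do(X_2=1), X_2's equation is replaced by X_2=1 for every unit. Per-unit X_3: 0, -6, -3, -4, -5. Mean = -3.6.
Observing X_2=1 restricts to units where X_2's equation naturally yields 1: X_1 ∈ {4, 1, 2, 3}. In that subpopulation X_3 = -6, -3, -4, -5, mean -4.5.
Difference = -3.6 − (-4.5) = 0.9.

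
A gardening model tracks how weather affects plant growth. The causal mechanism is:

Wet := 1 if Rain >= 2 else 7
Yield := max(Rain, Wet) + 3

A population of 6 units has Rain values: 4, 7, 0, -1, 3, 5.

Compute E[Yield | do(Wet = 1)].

Every unit gets Wet=1 under the intervention. Yield values become 7, 10, 4, 4, 6, 8; E[Yield|do(Wet=1)] = 6.5.

6.5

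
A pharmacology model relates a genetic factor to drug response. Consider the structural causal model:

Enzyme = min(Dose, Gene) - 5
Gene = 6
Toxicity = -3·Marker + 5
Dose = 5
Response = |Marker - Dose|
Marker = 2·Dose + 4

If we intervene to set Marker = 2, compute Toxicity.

-1

Under do(Marker=2), the mechanism Marker = 2·Dose + 4 is discarded; Marker is fixed at 2.
Toxicity = -3·Marker + 5  [with Marker=2]  = -1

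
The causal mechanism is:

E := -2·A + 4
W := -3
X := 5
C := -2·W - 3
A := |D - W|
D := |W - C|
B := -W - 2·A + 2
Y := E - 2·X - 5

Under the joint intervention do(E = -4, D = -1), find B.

Setting E = -4, D = -1 by intervention discards those variables' equations.
A = |D - W|  [with D=-1, W=-3]  = 2
B = -W - 2·A + 2  [with W=-3, A=2]  = 1

1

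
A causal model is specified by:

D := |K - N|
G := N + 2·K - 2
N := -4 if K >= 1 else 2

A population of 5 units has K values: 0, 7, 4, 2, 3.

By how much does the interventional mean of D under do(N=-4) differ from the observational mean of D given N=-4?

The intervention sets N=-4 in all 5 units regardless of K. Recomputing D per unit gives 4, 11, 8, 6, 7; average 7.2.
Observing N=-4 restricts to units where N's equation naturally yields -4: K ∈ {7, 4, 2, 3}. In that subpopulation D = 11, 8, 6, 7, mean 8.
Difference = 7.2 − 8 = -0.8.

-0.8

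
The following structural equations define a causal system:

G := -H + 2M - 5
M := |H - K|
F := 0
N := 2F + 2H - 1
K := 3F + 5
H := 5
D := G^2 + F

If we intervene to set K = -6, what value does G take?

Under do(K=-6), the mechanism K := 3F + 5 is discarded; K is fixed at -6.
M = |H - K|  [with H=5, K=-6]  = 11
G = -H + 2M - 5  [with H=5, M=11]  = 12

12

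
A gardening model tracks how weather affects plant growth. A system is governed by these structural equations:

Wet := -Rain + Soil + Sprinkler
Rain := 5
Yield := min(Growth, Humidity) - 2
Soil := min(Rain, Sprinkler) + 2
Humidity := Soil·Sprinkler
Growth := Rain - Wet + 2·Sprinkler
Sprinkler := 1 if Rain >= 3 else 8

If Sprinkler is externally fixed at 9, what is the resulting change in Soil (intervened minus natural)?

The intervention breaks the incoming arrows to Sprinkler: Sprinkler := 1 if Rain >= 3 else 8 no longer applies, and Sprinkler = 9.
Soil = min(Rain, Sprinkler) + 2  [with Rain=5, Sprinkler=9]  = 7
Without intervention: Sprinkler = 1 if Rain >= 3 else 8  [with Rain=5]  = 1; Soil = min(Rain, Sprinkler) + 2  [with Rain=5, Sprinkler=1]  = 3.
Change = 7 − 3 = 4.

4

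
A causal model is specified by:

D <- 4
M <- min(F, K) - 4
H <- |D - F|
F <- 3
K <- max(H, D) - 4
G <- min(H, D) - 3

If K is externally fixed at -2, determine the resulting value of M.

-6

Under do(K=-2), the mechanism K <- max(H, D) - 4 is discarded; K is fixed at -2.
M = min(F, K) - 4  [with F=3, K=-2]  = -6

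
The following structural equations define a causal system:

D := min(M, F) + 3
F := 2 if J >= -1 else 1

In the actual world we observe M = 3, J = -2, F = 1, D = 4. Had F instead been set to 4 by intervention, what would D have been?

6

The intervention breaks the incoming arrows to F: F := 2 if J >= -1 else 1 no longer applies, and F = 4.
D = min(M, F) + 3  [with M=3, F=4]  = 6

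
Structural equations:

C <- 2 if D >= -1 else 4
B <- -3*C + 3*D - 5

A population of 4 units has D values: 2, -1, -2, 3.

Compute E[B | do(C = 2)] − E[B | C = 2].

-2.5

do(C=2) breaks C's dependence on D. With C=2 fixed, B across the units is -5, -14, -17, -2, mean -9.5.
Observing C=2 restricts to units where C's equation naturally yields 2: D ∈ {2, -1, 3}. In that subpopulation B = -5, -14, -2, mean -7.
Difference = -9.5 − (-7) = -2.5.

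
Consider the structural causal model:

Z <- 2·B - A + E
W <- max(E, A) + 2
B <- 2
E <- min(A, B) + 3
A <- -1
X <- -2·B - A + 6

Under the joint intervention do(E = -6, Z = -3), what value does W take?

1

The joint intervention fixes E = -6, Z = -3, removing each variable's own equation.
W = max(E, A) + 2  [with E=-6, A=-1]  = 1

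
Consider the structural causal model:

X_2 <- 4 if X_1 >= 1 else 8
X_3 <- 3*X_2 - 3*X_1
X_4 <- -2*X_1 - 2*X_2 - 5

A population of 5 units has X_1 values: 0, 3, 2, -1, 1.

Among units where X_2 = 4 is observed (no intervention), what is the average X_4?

-17

Conditioning on X_2=4 selects the 3 unit(s) with X_1 ∈ {3, 2, 1}. Their X_4 values: -19, -17, -15. Mean = -17.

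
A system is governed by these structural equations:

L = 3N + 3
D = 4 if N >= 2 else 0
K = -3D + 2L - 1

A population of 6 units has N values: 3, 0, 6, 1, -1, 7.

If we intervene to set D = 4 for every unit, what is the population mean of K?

Under do(D=4), D's equation is replaced by D=4 for every unit. Per-unit K: 11, -7, 29, -1, -13, 35. Mean = 9.

9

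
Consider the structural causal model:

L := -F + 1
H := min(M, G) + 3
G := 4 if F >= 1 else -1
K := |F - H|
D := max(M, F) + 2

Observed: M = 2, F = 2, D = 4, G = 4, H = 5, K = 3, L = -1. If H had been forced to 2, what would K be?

0

The intervention breaks the incoming arrows to H: H := min(M, G) + 3 no longer applies, and H = 2.
K = |F - H|  [with F=2, H=2]  = 0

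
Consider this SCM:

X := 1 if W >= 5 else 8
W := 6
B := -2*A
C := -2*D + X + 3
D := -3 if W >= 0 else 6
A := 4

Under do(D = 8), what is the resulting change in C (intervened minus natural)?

-22

Intervening sets D = 8 and removes its equation (D := -3 if W >= 0 else 6).
X = 1 if W >= 5 else 8  [with W=6]  = 1
C = -2*D + X + 3  [with D=8, X=1]  = -12
Without intervention: X = 1 if W >= 5 else 8  [with W=6]  = 1; D = -3 if W >= 0 else 6  [with W=6]  = -3; C = -2*D + X + 3  [with D=-3, X=1]  = 10.
Change = -12 − 10 = -22.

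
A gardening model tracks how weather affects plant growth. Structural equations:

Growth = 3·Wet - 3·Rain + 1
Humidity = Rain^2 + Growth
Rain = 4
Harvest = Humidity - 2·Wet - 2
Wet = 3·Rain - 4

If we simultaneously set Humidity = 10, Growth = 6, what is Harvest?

-8

The joint intervention fixes Humidity = 10, Growth = 6, removing each variable's own equation.
Wet = 3·Rain - 4  [with Rain=4]  = 8
Harvest = Humidity - 2·Wet - 2  [with Humidity=10, Wet=8]  = -8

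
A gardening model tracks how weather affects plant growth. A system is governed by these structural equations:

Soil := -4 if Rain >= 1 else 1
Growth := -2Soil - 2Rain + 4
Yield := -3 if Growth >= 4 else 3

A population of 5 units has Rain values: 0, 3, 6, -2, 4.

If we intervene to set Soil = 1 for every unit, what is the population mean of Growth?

-2.4

The intervention sets Soil=1 in all 5 units regardless of Rain. Recomputing Growth per unit gives 2, -4, -10, 6, -6; average -2.4.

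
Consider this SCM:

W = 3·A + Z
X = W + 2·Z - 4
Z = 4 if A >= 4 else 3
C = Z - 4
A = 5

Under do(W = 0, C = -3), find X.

4

The joint intervention fixes W = 0, C = -3, removing each variable's own equation.
Z = 4 if A >= 4 else 3  [with A=5]  = 4
X = W + 2·Z - 4  [with W=0, Z=4]  = 4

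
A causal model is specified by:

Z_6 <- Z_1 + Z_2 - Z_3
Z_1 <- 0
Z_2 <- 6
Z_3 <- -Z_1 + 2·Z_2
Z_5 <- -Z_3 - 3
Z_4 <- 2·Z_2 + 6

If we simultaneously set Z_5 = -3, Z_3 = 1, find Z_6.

The joint intervention fixes Z_5 = -3, Z_3 = 1, removing each variable's own equation.
Z_6 = Z_1 + Z_2 - Z_3  [with Z_1=0, Z_2=6, Z_3=1]  = 5

5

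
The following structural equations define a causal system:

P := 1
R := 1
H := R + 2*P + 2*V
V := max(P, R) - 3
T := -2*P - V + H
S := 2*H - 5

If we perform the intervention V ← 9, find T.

10

The intervention breaks the incoming arrows to V: V := max(P, R) - 3 no longer applies, and V = 9.
H = R + 2*P + 2*V  [with R=1, P=1, V=9]  = 21
T = -2*P - V + H  [with P=1, V=9, H=21]  = 10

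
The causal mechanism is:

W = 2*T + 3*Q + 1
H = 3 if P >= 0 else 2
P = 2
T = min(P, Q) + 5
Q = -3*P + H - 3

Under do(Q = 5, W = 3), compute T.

7

The joint intervention fixes Q = 5, W = 3, removing each variable's own equation.
T = min(P, Q) + 5  [with P=2, Q=5]  = 7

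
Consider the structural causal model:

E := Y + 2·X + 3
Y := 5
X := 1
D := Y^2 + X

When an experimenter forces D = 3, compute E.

10

Under do(D=3), the mechanism D := Y^2 + X is discarded; D is fixed at 3.
Since E is not a descendant of the intervened variable, it is unaffected.
E = Y + 2·X + 3  [with Y=5, X=1]  = 10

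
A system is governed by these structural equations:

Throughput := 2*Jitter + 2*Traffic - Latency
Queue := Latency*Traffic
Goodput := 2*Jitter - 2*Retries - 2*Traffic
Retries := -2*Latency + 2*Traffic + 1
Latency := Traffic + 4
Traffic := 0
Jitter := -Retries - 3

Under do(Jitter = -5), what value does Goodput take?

Under do(Jitter=-5), the mechanism Jitter := -Retries - 3 is discarded; Jitter is fixed at -5.
Latency = Traffic + 4  [with Traffic=0]  = 4
Retries = -2*Latency + 2*Traffic + 1  [with Latency=4, Traffic=0]  = -7
Goodput = 2*Jitter - 2*Retries - 2*Traffic  [with Jitter=-5, Retries=-7, Traffic=0]  = 4

4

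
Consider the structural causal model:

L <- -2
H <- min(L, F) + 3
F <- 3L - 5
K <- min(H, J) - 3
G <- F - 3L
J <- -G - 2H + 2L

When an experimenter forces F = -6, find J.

do(F=-6) replaces the equation F <- 3L - 5 with the constant F = -6.
G = F - 3L  [with F=-6, L=-2]  = 0
H = min(L, F) + 3  [with L=-2, F=-6]  = -3
J = -G - 2H + 2L  [with G=0, H=-3, L=-2]  = 2

2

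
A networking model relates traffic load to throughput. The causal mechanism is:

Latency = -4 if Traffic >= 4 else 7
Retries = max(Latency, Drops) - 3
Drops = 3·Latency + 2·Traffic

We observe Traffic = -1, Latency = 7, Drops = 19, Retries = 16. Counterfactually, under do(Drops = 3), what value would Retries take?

4

The intervention breaks the incoming arrows to Drops: Drops = 3·Latency + 2·Traffic no longer applies, and Drops = 3.
Latency = -4 if Traffic >= 4 else 7  [with Traffic=-1]  = 7
Retries = max(Latency, Drops) - 3  [with Latency=7, Drops=3]  = 4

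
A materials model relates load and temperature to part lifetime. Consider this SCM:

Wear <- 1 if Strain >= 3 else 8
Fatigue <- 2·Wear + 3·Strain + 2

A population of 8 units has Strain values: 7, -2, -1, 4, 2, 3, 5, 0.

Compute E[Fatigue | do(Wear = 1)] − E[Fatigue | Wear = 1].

-7.5

The intervention sets Wear=1 in all 8 units regardless of Strain. Recomputing Fatigue per unit gives 25, -2, 1, 16, 10, 13, 19, 4; average 10.75.
Conditioning on Wear=1 selects the 4 unit(s) with Strain ∈ {7, 4, 3, 5}. Their Fatigue values: 25, 16, 13, 19. Mean = 18.25.
Difference = 10.75 − 18.25 = -7.5.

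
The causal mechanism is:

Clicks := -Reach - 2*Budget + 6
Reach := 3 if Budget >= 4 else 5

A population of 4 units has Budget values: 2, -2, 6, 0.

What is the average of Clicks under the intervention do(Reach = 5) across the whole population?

-2

Under do(Reach=5), Reach's equation is replaced by Reach=5 for every unit. Per-unit Clicks: -3, 5, -11, 1. Mean = -2.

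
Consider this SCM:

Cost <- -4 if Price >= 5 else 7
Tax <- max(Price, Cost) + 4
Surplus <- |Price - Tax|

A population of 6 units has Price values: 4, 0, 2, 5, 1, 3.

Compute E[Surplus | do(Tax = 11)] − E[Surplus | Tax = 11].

The intervention sets Tax=11 in all 6 units regardless of Price. Recomputing Surplus per unit gives 7, 11, 9, 6, 10, 8; average 8.5.
E[Surplus|Tax=11] averages over only the 5 units with Tax=11 (Price = 4, 0, 2, 1, 3): Surplus = 7, 11, 9, 10, 8, mean 9.
Difference = 8.5 − 9 = -0.5.

-0.5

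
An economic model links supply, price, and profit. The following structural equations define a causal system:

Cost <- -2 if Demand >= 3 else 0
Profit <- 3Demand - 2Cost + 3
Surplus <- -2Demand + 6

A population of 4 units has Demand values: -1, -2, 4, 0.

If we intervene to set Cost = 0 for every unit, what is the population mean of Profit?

3.75

do(Cost=0) breaks Cost's dependence on Demand. With Cost=0 fixed, Profit across the units is 0, -3, 15, 3, mean 3.75.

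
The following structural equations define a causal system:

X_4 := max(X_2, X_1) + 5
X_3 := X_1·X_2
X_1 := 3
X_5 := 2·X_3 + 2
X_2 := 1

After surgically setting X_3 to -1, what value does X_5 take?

do(X_3=-1) replaces the equation X_3 := X_1·X_2 with the constant X_3 = -1.
X_5 = 2·X_3 + 2  [with X_3=-1]  = 0

0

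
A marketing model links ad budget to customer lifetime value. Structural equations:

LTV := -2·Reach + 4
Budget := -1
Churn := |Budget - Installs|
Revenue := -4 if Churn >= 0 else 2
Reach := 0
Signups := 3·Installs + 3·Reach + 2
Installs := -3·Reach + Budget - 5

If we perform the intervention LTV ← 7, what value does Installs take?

Intervening sets LTV = 7 and removes its equation (LTV := -2·Reach + 4).
Installs is not downstream of the intervention, so its value is determined by the original equations.
Installs = -3·Reach + Budget - 5  [with Reach=0, Budget=-1]  = -6

-6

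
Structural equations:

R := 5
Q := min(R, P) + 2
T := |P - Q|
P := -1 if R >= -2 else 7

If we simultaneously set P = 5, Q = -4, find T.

Setting P = 5, Q = -4 by intervention discards those variables' equations.
T = |P - Q|  [with P=5, Q=-4]  = 9

9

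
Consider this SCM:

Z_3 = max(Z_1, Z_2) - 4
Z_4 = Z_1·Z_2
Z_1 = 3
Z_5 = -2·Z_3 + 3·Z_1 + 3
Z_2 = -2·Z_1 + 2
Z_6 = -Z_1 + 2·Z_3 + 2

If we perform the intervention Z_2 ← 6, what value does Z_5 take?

do(Z_2=6) replaces the equation Z_2 = -2·Z_1 + 2 with the constant Z_2 = 6.
Z_3 = max(Z_1, Z_2) - 4  [with Z_1=3, Z_2=6]  = 2
Z_5 = -2·Z_3 + 3·Z_1 + 3  [with Z_3=2, Z_1=3]  = 8

8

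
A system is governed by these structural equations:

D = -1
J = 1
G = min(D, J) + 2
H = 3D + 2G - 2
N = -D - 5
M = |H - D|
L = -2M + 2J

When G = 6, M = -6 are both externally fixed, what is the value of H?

7

Setting G = 6, M = -6 by intervention discards those variables' equations.
H = 3D + 2G - 2  [with D=-1, G=6]  = 7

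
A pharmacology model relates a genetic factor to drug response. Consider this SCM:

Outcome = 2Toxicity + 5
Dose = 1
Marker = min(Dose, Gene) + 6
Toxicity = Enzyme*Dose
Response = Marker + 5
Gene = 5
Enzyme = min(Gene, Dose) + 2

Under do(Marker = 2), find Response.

7

Intervening sets Marker = 2 and removes its equation (Marker = min(Dose, Gene) + 6).
Response = Marker + 5  [with Marker=2]  = 7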